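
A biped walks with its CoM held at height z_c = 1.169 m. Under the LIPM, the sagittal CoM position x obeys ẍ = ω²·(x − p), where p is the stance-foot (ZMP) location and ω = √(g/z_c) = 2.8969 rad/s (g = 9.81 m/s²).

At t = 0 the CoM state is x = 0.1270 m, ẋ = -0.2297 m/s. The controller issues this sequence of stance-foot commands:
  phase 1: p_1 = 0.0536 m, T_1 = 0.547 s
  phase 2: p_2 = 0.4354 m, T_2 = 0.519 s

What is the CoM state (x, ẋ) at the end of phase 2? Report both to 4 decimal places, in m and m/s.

x = -0.5267, ẋ = -2.5614

phase 1: p=0.0536, T=0.547, ωT=1.584604, cosh=2.541195, sinh=2.336166; start (x,ẋ)=(0.127000, -0.229700) → end (x,ẋ)=(0.054885, -0.086968)
phase 2: p=0.4354, T=0.519, ωT=1.503491, cosh=2.359857, sinh=2.137505; start (x,ẋ)=(0.054885, -0.086968) → end (x,ẋ)=(-0.526731, -2.561431)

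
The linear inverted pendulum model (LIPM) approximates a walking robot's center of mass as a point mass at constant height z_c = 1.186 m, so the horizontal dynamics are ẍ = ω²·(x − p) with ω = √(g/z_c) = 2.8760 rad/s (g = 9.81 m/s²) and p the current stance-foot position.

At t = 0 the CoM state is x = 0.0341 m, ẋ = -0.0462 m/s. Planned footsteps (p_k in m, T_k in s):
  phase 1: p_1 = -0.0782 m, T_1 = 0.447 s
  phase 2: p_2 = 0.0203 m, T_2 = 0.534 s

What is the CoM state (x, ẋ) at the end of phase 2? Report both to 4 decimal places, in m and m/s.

phase 1: p=-0.0782, T=0.447, ωT=1.285572, cosh=1.946614, sinh=1.670122; start (x,ẋ)=(0.034100, -0.046200) → end (x,ẋ)=(0.113576, 0.449474)
phase 2: p=0.0203, T=0.534, ωT=1.535784, cosh=2.430126, sinh=2.214839; start (x,ẋ)=(0.113576, 0.449474) → end (x,ẋ)=(0.593117, 1.686435)

x = 0.5931, ẋ = 1.6864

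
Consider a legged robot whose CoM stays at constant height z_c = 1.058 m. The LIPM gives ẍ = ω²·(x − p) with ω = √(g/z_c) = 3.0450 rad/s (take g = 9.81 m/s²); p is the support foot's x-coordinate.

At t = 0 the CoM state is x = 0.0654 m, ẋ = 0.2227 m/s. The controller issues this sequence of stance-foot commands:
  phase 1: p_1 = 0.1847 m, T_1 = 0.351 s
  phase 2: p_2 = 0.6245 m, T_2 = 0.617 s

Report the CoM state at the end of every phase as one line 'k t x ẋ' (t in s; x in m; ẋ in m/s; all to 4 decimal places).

phase 1: p=0.1847, T=0.351, ωT=1.068795, cosh=1.627645, sinh=1.284223; start (x,ẋ)=(0.065400, 0.222700) → end (x,ẋ)=(0.084445, -0.104041)
phase 2: p=0.6245, T=0.617, ωT=1.878765, cosh=3.349097, sinh=3.196319; start (x,ẋ)=(0.084445, -0.104041) → end (x,ẋ)=(-1.293408, -5.604684)

1 0.3510 0.0844 -0.1040
2 0.9680 -1.2934 -5.6047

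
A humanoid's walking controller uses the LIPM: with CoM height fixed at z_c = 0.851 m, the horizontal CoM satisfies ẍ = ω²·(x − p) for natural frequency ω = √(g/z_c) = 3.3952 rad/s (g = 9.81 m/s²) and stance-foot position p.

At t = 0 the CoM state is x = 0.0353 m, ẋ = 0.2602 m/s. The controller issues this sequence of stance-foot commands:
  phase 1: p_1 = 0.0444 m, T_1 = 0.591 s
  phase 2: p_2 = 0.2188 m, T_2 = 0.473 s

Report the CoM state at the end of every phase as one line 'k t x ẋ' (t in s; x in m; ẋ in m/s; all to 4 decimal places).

phase 1: p=0.0444, T=0.591, ωT=2.006563, cosh=3.786081, sinh=3.651631; start (x,ẋ)=(0.035300, 0.260200) → end (x,ẋ)=(0.289799, 0.872316)
phase 2: p=0.2188, T=0.473, ωT=1.605930, cosh=2.591596, sinh=2.390893; start (x,ẋ)=(0.289799, 0.872316) → end (x,ẋ)=(1.017084, 2.837029)

1 0.5910 0.2898 0.8723
2 1.0640 1.0171 2.8370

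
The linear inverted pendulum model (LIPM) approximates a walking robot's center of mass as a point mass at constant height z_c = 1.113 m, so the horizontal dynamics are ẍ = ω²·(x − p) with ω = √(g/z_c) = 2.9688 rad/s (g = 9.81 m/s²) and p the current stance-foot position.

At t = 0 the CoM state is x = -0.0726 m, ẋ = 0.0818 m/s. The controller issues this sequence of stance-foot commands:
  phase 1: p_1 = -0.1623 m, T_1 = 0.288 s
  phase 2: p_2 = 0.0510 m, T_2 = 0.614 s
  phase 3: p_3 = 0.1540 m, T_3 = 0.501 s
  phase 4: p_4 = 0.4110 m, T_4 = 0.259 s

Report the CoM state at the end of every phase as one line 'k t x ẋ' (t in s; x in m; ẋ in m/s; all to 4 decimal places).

1 0.2880 -0.0112 0.3700
2 0.9020 0.2290 0.6182
3 1.4030 0.7658 1.9056
4 1.6620 1.4196 3.3893

phase 1: p=-0.1623, T=0.288, ωT=0.855014, cosh=1.388343, sinh=0.963066; start (x,ẋ)=(-0.072600, 0.081800) → end (x,ẋ)=(-0.011230, 0.370032)
phase 2: p=0.0510, T=0.614, ωT=1.822843, cosh=3.175498, sinh=3.013933; start (x,ẋ)=(-0.011230, 0.370032) → end (x,ẋ)=(0.229046, 0.618216)
phase 3: p=0.1540, T=0.501, ωT=1.487369, cosh=2.325701, sinh=2.099735; start (x,ẋ)=(0.229046, 0.618216) → end (x,ẋ)=(0.765778, 1.905599)
phase 4: p=0.4110, T=0.259, ωT=0.768919, cosh=1.310474, sinh=0.846960; start (x,ẋ)=(0.765778, 1.905599) → end (x,ẋ)=(1.419570, 3.389310)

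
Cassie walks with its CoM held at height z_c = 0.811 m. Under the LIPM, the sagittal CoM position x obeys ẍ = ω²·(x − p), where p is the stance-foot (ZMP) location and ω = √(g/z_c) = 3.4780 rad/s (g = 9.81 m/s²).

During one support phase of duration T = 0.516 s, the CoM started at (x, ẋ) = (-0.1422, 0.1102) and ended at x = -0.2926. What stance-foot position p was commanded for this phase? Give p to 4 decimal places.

ωT = 3.4780·0.516 = 1.794648; cosh(ωT) = 3.091771, sinh(ωT) = 2.925585
x(T) = p + (x₀−p)·cosh(ωT) + (ẋ₀/ω)·sinh(ωT) ⇒ p·(1 − cosh) = x(T) − x₀·cosh − (ẋ₀/ω)·sinh
numerator   = -0.2926 − (-0.1422)·3.091771 − (0.1102/3.4780)·2.925585 = 0.054353
denominator = 1 − 3.091771 = -2.091771
p = 0.054353 / -2.091771 = -0.0260

p = -0.0260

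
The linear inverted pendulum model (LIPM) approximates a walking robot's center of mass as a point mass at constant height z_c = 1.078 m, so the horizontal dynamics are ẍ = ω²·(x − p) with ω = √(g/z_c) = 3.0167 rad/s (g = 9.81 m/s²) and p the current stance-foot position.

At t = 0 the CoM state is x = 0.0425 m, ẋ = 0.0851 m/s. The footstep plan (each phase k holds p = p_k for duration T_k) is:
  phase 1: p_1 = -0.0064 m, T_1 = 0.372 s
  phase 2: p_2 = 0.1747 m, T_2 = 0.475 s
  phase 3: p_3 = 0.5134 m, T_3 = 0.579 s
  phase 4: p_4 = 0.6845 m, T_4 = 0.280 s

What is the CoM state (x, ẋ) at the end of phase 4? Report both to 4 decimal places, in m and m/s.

phase 1: p=-0.0064, T=0.372, ωT=1.122212, cosh=1.698601, sinh=1.373042; start (x,ẋ)=(0.042500, 0.085100) → end (x,ẋ)=(0.115395, 0.347097)
phase 2: p=0.1747, T=0.475, ωT=1.432932, cosh=2.214790, sinh=1.976182; start (x,ẋ)=(0.115395, 0.347097) → end (x,ẋ)=(0.270728, 0.415196)
phase 3: p=0.5134, T=0.579, ωT=1.746669, cosh=2.954911, sinh=2.780557; start (x,ẋ)=(0.270728, 0.415196) → end (x,ẋ)=(0.179020, -0.808695)
phase 4: p=0.6845, T=0.280, ωT=0.844676, cosh=1.378460, sinh=0.948764; start (x,ẋ)=(0.179020, -0.808695) → end (x,ẋ)=(-0.266622, -2.561506)

x = -0.2666, ẋ = -2.5615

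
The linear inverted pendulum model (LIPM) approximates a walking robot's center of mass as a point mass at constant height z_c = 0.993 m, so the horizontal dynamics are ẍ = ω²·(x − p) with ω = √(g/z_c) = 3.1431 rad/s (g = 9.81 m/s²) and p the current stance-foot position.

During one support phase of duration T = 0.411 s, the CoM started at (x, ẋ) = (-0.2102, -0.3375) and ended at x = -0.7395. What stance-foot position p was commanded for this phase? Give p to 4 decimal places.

ωT = 3.1431·0.411 = 1.291814; cosh(ωT) = 1.957077, sinh(ωT) = 1.682305
x(T) = p + (x₀−p)·cosh(ωT) + (ẋ₀/ω)·sinh(ωT) ⇒ p·(1 − cosh) = x(T) − x₀·cosh − (ẋ₀/ω)·sinh
numerator   = -0.7395 − (-0.2102)·1.957077 − (-0.3375/3.1431)·1.682305 = -0.147480
denominator = 1 − 1.957077 = -0.957077
p = -0.147480 / -0.957077 = 0.1541

p = 0.1541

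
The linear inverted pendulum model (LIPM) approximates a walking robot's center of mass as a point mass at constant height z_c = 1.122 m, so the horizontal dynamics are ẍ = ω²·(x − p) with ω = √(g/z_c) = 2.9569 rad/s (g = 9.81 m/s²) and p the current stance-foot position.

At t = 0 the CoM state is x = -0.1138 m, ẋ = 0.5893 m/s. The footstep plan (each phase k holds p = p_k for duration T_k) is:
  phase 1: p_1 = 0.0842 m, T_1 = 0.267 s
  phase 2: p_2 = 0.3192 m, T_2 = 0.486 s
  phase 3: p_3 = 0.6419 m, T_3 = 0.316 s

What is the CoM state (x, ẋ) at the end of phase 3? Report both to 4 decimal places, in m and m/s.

phase 1: p=0.0842, T=0.267, ωT=0.789492, cosh=1.328177, sinh=0.874101; start (x,ẋ)=(-0.113800, 0.589300) → end (x,ẋ)=(-0.004574, 0.270938)
phase 2: p=0.3192, T=0.486, ωT=1.437053, cosh=2.222952, sinh=1.985325; start (x,ẋ)=(-0.004574, 0.270938) → end (x,ẋ)=(-0.218620, -1.298402)
phase 3: p=0.6419, T=0.316, ωT=0.934380, cosh=1.469232, sinh=1.076403; start (x,ẋ)=(-0.218620, -1.298402) → end (x,ẋ)=(-1.095062, -4.646531)

x = -1.0951, ẋ = -4.6465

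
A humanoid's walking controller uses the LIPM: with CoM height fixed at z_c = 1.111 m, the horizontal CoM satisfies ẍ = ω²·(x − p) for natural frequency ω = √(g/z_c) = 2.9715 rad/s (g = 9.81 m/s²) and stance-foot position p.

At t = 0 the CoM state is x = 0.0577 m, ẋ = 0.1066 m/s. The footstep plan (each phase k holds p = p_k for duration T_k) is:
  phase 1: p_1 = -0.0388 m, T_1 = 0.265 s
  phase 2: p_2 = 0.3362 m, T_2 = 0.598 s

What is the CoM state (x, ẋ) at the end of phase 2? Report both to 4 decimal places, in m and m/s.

x = 0.0583, ẋ = -0.6511

phase 1: p=-0.0388, T=0.265, ωT=0.787447, cosh=1.326392, sinh=0.871387; start (x,ẋ)=(0.057700, 0.106600) → end (x,ẋ)=(0.120457, 0.391264)
phase 2: p=0.3362, T=0.598, ωT=1.776957, cosh=3.040496, sinh=2.871344; start (x,ẋ)=(0.120457, 0.391264) → end (x,ẋ)=(0.058310, -0.651126)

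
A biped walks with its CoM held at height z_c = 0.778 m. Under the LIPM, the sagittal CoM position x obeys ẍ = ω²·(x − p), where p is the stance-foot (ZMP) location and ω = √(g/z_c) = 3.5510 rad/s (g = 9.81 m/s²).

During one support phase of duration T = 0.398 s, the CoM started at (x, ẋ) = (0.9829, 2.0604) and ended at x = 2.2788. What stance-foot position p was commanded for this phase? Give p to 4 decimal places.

p = 0.8348

ωT = 3.5510·0.398 = 1.413298; cosh(ωT) = 2.176413, sinh(ωT) = 1.933073
x(T) = p + (x₀−p)·cosh(ωT) + (ẋ₀/ω)·sinh(ωT) ⇒ p·(1 − cosh) = x(T) − x₀·cosh − (ẋ₀/ω)·sinh
numerator   = 2.2788 − (0.9829)·2.176413 − (2.0604/3.5510)·1.933073 = -0.982025
denominator = 1 − 2.176413 = -1.176413
p = -0.982025 / -1.176413 = 0.8348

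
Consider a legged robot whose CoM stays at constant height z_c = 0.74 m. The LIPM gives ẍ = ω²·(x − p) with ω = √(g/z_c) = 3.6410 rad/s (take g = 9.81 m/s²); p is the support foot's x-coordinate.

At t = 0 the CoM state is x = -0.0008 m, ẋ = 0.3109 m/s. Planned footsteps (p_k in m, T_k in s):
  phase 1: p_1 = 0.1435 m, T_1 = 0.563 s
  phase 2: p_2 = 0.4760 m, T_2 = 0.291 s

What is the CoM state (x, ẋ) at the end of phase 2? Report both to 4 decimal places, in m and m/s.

phase 1: p=0.1435, T=0.563, ωT=2.049883, cosh=3.947871, sinh=3.819121; start (x,ẋ)=(-0.000800, 0.310900) → end (x,ẋ)=(-0.100068, -0.779159)
phase 2: p=0.4760, T=0.291, ωT=1.059531, cosh=1.615818, sinh=1.269200; start (x,ẋ)=(-0.100068, -0.779159) → end (x,ẋ)=(-0.726425, -3.921080)

x = -0.7264, ẋ = -3.9211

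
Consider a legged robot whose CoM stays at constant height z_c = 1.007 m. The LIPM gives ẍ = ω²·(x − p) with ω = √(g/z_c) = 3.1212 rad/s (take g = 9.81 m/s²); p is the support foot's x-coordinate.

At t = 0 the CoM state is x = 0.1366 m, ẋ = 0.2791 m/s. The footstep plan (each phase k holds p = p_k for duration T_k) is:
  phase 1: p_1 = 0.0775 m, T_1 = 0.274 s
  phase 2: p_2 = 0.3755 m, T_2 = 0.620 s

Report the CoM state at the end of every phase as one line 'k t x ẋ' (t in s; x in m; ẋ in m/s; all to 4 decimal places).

phase 1: p=0.0775, T=0.274, ωT=0.855209, cosh=1.388530, sinh=0.963335; start (x,ẋ)=(0.136600, 0.279100) → end (x,ẋ)=(0.245704, 0.565238)
phase 2: p=0.3755, T=0.620, ωT=1.935144, cosh=3.534722, sinh=3.390319; start (x,ẋ)=(0.245704, 0.565238) → end (x,ẋ)=(0.530683, 0.624480)

1 0.2740 0.2457 0.5652
2 0.8940 0.5307 0.6245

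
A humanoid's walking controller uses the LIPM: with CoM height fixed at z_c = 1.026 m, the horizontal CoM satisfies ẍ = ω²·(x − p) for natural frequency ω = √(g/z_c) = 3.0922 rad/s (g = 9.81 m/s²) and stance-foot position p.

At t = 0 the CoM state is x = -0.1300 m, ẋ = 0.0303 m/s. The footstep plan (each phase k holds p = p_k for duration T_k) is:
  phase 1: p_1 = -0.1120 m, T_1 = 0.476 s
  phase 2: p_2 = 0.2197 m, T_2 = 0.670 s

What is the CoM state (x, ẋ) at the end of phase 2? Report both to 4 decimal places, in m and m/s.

phase 1: p=-0.1120, T=0.476, ωT=1.471887, cosh=2.293471, sinh=2.063979; start (x,ẋ)=(-0.130000, 0.030300) → end (x,ẋ)=(-0.133058, -0.045388)
phase 2: p=0.2197, T=0.670, ωT=2.071774, cosh=4.032428, sinh=3.906466; start (x,ẋ)=(-0.133058, -0.045388) → end (x,ẋ)=(-1.260111, -4.444189)

x = -1.2601, ẋ = -4.4442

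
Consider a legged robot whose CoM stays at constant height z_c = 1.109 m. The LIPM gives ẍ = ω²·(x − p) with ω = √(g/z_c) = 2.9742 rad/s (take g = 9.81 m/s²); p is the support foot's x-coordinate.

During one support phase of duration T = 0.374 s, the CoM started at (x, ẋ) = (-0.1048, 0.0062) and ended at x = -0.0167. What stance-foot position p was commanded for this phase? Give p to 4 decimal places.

p = -0.2293

ωT = 2.9742·0.374 = 1.112351; cosh(ωT) = 1.685143, sinh(ωT) = 1.356357
x(T) = p + (x₀−p)·cosh(ωT) + (ẋ₀/ω)·sinh(ωT) ⇒ p·(1 − cosh) = x(T) − x₀·cosh − (ẋ₀/ω)·sinh
numerator   = -0.0167 − (-0.1048)·1.685143 − (0.0062/2.9742)·1.356357 = 0.157075
denominator = 1 − 1.685143 = -0.685143
p = 0.157075 / -0.685143 = -0.2293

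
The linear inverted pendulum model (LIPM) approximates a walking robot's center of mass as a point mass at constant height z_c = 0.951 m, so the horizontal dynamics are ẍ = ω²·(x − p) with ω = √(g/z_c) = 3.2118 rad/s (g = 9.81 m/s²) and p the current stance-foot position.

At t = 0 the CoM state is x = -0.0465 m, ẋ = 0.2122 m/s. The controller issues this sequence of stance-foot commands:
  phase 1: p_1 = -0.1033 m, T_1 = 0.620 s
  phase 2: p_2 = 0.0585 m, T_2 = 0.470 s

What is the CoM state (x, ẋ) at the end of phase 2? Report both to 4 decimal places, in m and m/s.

phase 1: p=-0.1033, T=0.620, ωT=1.991316, cosh=3.730841, sinh=3.594326; start (x,ẋ)=(-0.046500, 0.212200) → end (x,ẋ)=(0.346085, 1.447398)
phase 2: p=0.0585, T=0.470, ωT=1.509546, cosh=2.372843, sinh=2.151833; start (x,ẋ)=(0.346085, 1.447398) → end (x,ẋ)=(1.710618, 5.422022)

x = 1.7106, ẋ = 5.4220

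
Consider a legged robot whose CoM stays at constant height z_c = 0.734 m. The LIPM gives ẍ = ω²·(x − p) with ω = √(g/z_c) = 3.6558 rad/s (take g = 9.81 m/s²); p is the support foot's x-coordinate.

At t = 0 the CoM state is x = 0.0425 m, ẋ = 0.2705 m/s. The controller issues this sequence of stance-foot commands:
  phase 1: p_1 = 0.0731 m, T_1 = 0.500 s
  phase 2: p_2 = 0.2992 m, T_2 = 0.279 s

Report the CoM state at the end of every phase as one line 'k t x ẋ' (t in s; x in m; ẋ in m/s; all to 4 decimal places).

phase 1: p=0.0731, T=0.500, ωT=1.827900, cosh=3.190780, sinh=3.030029; start (x,ẋ)=(0.042500, 0.270500) → end (x,ẋ)=(0.199660, 0.524144)
phase 2: p=0.2992, T=0.279, ωT=1.019968, cosh=1.566856, sinh=1.206250; start (x,ẋ)=(0.199660, 0.524144) → end (x,ẋ)=(0.316179, 0.382307)

1 0.5000 0.1997 0.5241
2 0.7790 0.3162 0.3823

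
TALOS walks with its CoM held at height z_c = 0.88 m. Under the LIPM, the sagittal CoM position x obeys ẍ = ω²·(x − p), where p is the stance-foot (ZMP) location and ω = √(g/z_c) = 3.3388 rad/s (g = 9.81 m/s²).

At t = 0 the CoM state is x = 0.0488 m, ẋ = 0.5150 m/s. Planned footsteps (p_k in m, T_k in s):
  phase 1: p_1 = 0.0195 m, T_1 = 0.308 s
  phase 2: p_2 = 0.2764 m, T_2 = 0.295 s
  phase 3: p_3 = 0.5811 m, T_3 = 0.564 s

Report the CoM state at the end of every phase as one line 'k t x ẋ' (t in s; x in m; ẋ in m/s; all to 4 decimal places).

1 0.3080 0.2538 0.9315
2 0.6030 0.5633 1.3341
3 1.1670 1.8043 4.2959

phase 1: p=0.0195, T=0.308, ωT=1.028350, cosh=1.577023, sinh=1.219426; start (x,ẋ)=(0.048800, 0.515000) → end (x,ẋ)=(0.253800, 0.931459)
phase 2: p=0.2764, T=0.295, ωT=0.984946, cosh=1.525563, sinh=1.152104; start (x,ẋ)=(0.253800, 0.931459) → end (x,ẋ)=(0.563336, 1.334065)
phase 3: p=0.5811, T=0.564, ωT=1.883083, cosh=3.362931, sinh=3.210811; start (x,ẋ)=(0.563336, 1.334065) → end (x,ẋ)=(1.804286, 4.295933)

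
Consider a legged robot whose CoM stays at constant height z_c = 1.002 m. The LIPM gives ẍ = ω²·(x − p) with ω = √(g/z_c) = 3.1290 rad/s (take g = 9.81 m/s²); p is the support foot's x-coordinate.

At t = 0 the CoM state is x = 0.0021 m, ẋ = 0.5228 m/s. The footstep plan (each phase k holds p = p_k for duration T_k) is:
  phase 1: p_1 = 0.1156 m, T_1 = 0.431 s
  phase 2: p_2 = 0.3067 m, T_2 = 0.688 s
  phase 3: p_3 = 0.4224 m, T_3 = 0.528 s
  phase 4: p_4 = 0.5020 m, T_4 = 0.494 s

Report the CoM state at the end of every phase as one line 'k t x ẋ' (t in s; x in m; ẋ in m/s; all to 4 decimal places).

1 0.4310 0.1824 0.4369
2 1.1190 0.3572 0.2540
3 1.6470 0.4501 0.1746
4 2.1410 0.4997 0.0647

phase 1: p=0.1156, T=0.431, ωT=1.348599, cosh=2.055814, sinh=1.796211; start (x,ẋ)=(0.002100, 0.522800) → end (x,ẋ)=(0.182380, 0.436871)
phase 2: p=0.3067, T=0.688, ωT=2.152752, cosh=4.362340, sinh=4.246176; start (x,ẋ)=(0.182380, 0.436871) → end (x,ẋ)=(0.357224, 0.254025)
phase 3: p=0.4224, T=0.528, ωT=1.652112, cosh=2.704817, sinh=2.513172; start (x,ẋ)=(0.357224, 0.254025) → end (x,ẋ)=(0.450140, 0.174565)
phase 4: p=0.5020, T=0.494, ωT=1.545726, cosh=2.452267, sinh=2.239110; start (x,ẋ)=(0.450140, 0.174565) → end (x,ẋ)=(0.499744, 0.064739)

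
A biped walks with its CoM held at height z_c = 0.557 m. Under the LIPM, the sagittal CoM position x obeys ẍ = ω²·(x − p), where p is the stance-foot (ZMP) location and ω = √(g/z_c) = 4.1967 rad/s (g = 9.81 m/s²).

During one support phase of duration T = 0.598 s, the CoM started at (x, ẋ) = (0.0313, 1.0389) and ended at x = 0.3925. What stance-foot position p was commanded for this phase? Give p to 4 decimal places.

p = 0.2531

ωT = 4.1967·0.598 = 2.509627; cosh(ωT) = 6.190817, sinh(ωT) = 6.109519
x(T) = p + (x₀−p)·cosh(ωT) + (ẋ₀/ω)·sinh(ωT) ⇒ p·(1 − cosh) = x(T) − x₀·cosh − (ẋ₀/ω)·sinh
numerator   = 0.3925 − (0.0313)·6.190817 − (1.0389/4.1967)·6.109519 = -1.313694
denominator = 1 − 6.190817 = -5.190817
p = -1.313694 / -5.190817 = 0.2531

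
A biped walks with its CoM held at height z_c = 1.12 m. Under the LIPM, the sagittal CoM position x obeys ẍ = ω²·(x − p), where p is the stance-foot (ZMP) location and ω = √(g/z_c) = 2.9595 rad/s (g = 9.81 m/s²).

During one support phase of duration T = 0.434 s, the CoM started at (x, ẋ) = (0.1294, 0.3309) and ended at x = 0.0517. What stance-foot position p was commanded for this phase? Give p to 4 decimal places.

ωT = 2.9595·0.434 = 1.284423; cosh(ωT) = 1.944697, sinh(ωT) = 1.667886
x(T) = p + (x₀−p)·cosh(ωT) + (ẋ₀/ω)·sinh(ωT) ⇒ p·(1 − cosh) = x(T) − x₀·cosh − (ẋ₀/ω)·sinh
numerator   = 0.0517 − (0.1294)·1.944697 − (0.3309/2.9595)·1.667886 = -0.386429
denominator = 1 − 1.944697 = -0.944697
p = -0.386429 / -0.944697 = 0.4091

p = 0.4091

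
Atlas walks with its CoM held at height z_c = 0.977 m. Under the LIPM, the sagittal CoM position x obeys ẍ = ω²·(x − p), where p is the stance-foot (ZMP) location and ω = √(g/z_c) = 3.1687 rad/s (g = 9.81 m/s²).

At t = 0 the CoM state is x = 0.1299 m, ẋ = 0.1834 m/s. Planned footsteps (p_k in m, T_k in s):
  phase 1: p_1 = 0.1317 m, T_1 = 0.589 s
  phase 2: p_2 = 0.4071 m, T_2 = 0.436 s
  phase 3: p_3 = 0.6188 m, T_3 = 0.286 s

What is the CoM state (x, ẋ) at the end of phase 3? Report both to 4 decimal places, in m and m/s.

x = 0.7289, ẋ = 0.7114

phase 1: p=0.1317, T=0.589, ωT=1.866364, cosh=3.309717, sinh=3.155032; start (x,ẋ)=(0.129900, 0.183400) → end (x,ẋ)=(0.308351, 0.589007)
phase 2: p=0.4071, T=0.436, ωT=1.381553, cosh=2.116134, sinh=1.864946; start (x,ẋ)=(0.308351, 0.589007) → end (x,ẋ)=(0.544796, 0.662868)
phase 3: p=0.6188, T=0.286, ωT=0.906248, cosh=1.439528, sinh=1.035491; start (x,ẋ)=(0.544796, 0.662868) → end (x,ẋ)=(0.728886, 0.711399)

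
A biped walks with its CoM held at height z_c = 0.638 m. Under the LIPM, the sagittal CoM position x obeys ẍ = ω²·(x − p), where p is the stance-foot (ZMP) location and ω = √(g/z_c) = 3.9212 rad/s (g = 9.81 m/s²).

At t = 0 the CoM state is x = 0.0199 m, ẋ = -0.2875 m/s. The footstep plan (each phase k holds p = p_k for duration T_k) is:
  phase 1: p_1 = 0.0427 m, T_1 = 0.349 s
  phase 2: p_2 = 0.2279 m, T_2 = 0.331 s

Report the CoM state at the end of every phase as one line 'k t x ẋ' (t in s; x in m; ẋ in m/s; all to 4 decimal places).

phase 1: p=0.0427, T=0.349, ωT=1.368499, cosh=2.091968, sinh=1.837479; start (x,ẋ)=(0.019900, -0.287500) → end (x,ẋ)=(-0.139720, -0.765718)
phase 2: p=0.2279, T=0.331, ωT=1.297917, cosh=1.967381, sinh=1.694281; start (x,ẋ)=(-0.139720, -0.765718) → end (x,ẋ)=(-0.826201, -3.948782)

1 0.3490 -0.1397 -0.7657
2 0.6800 -0.8262 -3.9488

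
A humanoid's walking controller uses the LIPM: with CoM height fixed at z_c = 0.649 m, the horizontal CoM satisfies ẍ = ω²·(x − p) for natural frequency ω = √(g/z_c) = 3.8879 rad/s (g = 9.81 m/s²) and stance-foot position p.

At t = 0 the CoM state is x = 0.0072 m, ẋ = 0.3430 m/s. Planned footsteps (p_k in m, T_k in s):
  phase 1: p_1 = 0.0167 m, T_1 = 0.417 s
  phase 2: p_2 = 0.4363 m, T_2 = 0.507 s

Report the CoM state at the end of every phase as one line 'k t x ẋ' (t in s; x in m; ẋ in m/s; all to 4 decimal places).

phase 1: p=0.0167, T=0.417, ωT=1.621254, cosh=2.628542, sinh=2.430891; start (x,ẋ)=(0.007200, 0.343000) → end (x,ẋ)=(0.206188, 0.811805)
phase 2: p=0.4363, T=0.507, ωT=1.971165, cosh=3.659166, sinh=3.519871; start (x,ẋ)=(0.206188, 0.811805) → end (x,ẋ)=(0.329241, -0.178534)

1 0.4170 0.2062 0.8118
2 0.9240 0.3292 -0.1785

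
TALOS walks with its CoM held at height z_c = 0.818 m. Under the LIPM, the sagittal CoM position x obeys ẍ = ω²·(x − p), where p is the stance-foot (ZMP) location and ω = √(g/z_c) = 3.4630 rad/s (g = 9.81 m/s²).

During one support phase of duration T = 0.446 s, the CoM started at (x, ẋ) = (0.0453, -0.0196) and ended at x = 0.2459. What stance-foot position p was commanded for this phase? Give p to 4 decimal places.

p = -0.1018

ωT = 3.4630·0.446 = 1.544498; cosh(ωT) = 2.449519, sinh(ωT) = 2.236100
x(T) = p + (x₀−p)·cosh(ωT) + (ẋ₀/ω)·sinh(ωT) ⇒ p·(1 − cosh) = x(T) − x₀·cosh − (ẋ₀/ω)·sinh
numerator   = 0.2459 − (0.0453)·2.449519 − (-0.0196/3.4630)·2.236100 = 0.147593
denominator = 1 − 2.449519 = -1.449519
p = 0.147593 / -1.449519 = -0.1018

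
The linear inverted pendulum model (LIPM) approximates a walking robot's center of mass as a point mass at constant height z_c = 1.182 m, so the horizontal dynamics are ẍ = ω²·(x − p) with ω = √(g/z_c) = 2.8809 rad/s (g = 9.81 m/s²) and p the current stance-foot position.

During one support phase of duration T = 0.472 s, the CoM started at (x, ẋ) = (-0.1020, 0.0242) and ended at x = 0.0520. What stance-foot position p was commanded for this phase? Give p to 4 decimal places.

ωT = 2.8809·0.472 = 1.359785; cosh(ωT) = 2.076035, sinh(ωT) = 1.819319
x(T) = p + (x₀−p)·cosh(ωT) + (ẋ₀/ω)·sinh(ωT) ⇒ p·(1 − cosh) = x(T) − x₀·cosh − (ẋ₀/ω)·sinh
numerator   = 0.0520 − (-0.1020)·2.076035 − (0.0242/2.8809)·1.819319 = 0.248473
denominator = 1 − 2.076035 = -1.076035
p = 0.248473 / -1.076035 = -0.2309

p = -0.2309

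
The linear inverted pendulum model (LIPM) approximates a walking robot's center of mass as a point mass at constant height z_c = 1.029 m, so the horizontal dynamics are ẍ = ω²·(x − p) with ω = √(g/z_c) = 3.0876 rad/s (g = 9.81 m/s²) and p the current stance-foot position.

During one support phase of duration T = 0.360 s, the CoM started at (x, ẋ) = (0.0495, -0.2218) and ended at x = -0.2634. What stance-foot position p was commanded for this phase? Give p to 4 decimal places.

p = 0.3646

ωT = 3.0876·0.360 = 1.111536; cosh(ωT) = 1.684038, sinh(ωT) = 1.354985
x(T) = p + (x₀−p)·cosh(ωT) + (ẋ₀/ω)·sinh(ωT) ⇒ p·(1 − cosh) = x(T) − x₀·cosh − (ẋ₀/ω)·sinh
numerator   = -0.2634 − (0.0495)·1.684038 − (-0.2218/3.0876)·1.354985 = -0.249424
denominator = 1 − 1.684038 = -0.684038
p = -0.249424 / -0.684038 = 0.3646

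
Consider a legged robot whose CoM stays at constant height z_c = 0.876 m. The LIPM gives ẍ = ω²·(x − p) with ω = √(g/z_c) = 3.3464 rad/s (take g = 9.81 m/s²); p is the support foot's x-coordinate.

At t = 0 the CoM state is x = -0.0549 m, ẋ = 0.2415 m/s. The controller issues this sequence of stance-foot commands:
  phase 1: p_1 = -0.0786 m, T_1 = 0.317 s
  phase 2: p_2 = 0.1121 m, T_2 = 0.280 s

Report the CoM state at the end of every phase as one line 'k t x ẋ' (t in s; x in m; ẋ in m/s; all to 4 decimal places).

1 0.3170 0.0515 0.4914
2 0.5970 0.1815 0.5043

phase 1: p=-0.0786, T=0.317, ωT=1.060809, cosh=1.617441, sinh=1.271265; start (x,ẋ)=(-0.054900, 0.241500) → end (x,ẋ)=(0.051477, 0.491436)
phase 2: p=0.1121, T=0.280, ωT=0.936992, cosh=1.472049, sinh=1.080244; start (x,ẋ)=(0.051477, 0.491436) → end (x,ẋ)=(0.181499, 0.504269)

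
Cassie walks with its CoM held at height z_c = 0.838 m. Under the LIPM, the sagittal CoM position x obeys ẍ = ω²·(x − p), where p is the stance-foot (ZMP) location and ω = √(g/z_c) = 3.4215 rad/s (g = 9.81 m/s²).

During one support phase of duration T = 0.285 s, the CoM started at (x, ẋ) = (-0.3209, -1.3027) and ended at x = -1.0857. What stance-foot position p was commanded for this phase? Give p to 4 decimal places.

ωT = 3.4215·0.285 = 0.975127; cosh(ωT) = 1.514325, sinh(ωT) = 1.137180
x(T) = p + (x₀−p)·cosh(ωT) + (ẋ₀/ω)·sinh(ωT) ⇒ p·(1 − cosh) = x(T) − x₀·cosh − (ẋ₀/ω)·sinh
numerator   = -1.0857 − (-0.3209)·1.514325 − (-1.3027/3.4215)·1.137180 = -0.166784
denominator = 1 − 1.514325 = -0.514325
p = -0.166784 / -0.514325 = 0.3243

p = 0.3243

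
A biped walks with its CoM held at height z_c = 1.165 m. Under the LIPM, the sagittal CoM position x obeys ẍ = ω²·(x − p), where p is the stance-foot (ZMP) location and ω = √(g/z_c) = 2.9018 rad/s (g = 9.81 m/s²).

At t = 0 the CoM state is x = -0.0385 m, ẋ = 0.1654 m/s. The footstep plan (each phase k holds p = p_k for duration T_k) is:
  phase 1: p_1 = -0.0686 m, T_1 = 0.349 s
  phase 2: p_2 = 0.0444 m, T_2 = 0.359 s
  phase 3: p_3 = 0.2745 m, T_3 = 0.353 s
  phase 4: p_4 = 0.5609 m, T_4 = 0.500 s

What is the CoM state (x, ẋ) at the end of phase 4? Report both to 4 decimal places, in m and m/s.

phase 1: p=-0.0686, T=0.349, ωT=1.012728, cosh=1.558164, sinh=1.194938; start (x,ẋ)=(-0.038500, 0.165400) → end (x,ẋ)=(0.046411, 0.362091)
phase 2: p=0.0444, T=0.359, ωT=1.041746, cosh=1.593500, sinh=1.240662; start (x,ẋ)=(0.046411, 0.362091) → end (x,ẋ)=(0.202416, 0.584233)
phase 3: p=0.2745, T=0.353, ωT=1.024335, cosh=1.572139, sinh=1.213104; start (x,ẋ)=(0.202416, 0.584233) → end (x,ẋ)=(0.405414, 0.664748)
phase 4: p=0.5609, T=0.500, ωT=1.450900, cosh=2.250656, sinh=2.016297; start (x,ẋ)=(0.405414, 0.664748) → end (x,ẋ)=(0.672851, 0.586389)

x = 0.6729, ẋ = 0.5864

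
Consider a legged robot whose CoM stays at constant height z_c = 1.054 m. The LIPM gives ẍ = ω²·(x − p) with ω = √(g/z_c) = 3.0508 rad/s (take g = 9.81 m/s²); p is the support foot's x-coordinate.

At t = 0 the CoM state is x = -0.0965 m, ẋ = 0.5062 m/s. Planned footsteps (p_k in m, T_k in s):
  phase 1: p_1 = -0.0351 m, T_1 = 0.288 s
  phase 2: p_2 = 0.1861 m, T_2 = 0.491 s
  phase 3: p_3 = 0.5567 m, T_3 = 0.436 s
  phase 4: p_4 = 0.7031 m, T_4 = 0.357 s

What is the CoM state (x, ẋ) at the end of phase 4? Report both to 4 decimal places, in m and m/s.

x = -0.8758, ẋ = -4.5469

phase 1: p=-0.0351, T=0.288, ωT=0.878630, cosh=1.411476, sinh=0.996124; start (x,ẋ)=(-0.096500, 0.506200) → end (x,ẋ)=(0.043516, 0.527896)
phase 2: p=0.1861, T=0.491, ωT=1.497943, cosh=2.348034, sinh=2.124445; start (x,ẋ)=(0.043516, 0.527896) → end (x,ẋ)=(0.218912, 0.315394)
phase 3: p=0.5567, T=0.436, ωT=1.330149, cosh=2.023022, sinh=1.758584; start (x,ẋ)=(0.218912, 0.315394) → end (x,ẋ)=(0.055151, -1.174215)
phase 4: p=0.7031, T=0.357, ωT=1.089136, cosh=1.654106, sinh=1.317598; start (x,ẋ)=(0.055151, -1.174215) → end (x,ẋ)=(-0.875804, -4.546856)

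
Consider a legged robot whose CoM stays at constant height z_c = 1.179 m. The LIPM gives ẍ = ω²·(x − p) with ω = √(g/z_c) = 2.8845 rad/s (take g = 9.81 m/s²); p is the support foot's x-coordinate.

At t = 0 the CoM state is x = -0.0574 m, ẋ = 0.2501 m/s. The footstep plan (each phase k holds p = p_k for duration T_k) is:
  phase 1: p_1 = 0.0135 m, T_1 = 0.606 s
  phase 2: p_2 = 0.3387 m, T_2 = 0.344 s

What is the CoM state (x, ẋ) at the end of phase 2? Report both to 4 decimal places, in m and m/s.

phase 1: p=0.0135, T=0.606, ωT=1.748007, cosh=2.958633, sinh=2.784512; start (x,ẋ)=(-0.057400, 0.250100) → end (x,ẋ)=(0.045164, 0.170491)
phase 2: p=0.3387, T=0.344, ωT=0.992268, cosh=1.534040, sinh=1.163305; start (x,ẋ)=(0.045164, 0.170491) → end (x,ẋ)=(-0.042839, -0.723438)

x = -0.0428, ẋ = -0.7234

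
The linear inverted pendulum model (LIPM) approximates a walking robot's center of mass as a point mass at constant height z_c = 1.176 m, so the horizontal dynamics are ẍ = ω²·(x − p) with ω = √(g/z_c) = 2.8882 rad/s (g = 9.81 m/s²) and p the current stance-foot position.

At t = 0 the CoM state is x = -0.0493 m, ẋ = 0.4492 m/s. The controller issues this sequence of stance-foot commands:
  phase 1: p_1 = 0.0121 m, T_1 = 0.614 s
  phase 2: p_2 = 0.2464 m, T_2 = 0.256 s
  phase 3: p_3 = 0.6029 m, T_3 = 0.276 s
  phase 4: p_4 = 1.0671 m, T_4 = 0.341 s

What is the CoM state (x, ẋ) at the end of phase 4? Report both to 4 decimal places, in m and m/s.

phase 1: p=0.0121, T=0.614, ωT=1.773355, cosh=3.030172, sinh=2.860410; start (x,ẋ)=(-0.049300, 0.449200) → end (x,ẋ)=(0.270925, 0.853901)
phase 2: p=0.2464, T=0.256, ωT=0.739379, cosh=1.286022, sinh=0.808612; start (x,ẋ)=(0.270925, 0.853901) → end (x,ẋ)=(0.517008, 1.155413)
phase 3: p=0.6029, T=0.276, ωT=0.797143, cosh=1.334903, sinh=0.884289; start (x,ẋ)=(0.517008, 1.155413) → end (x,ẋ)=(0.841998, 1.322995)
phase 4: p=1.0671, T=0.341, ωT=0.984876, cosh=1.525483, sinh=1.151997; start (x,ẋ)=(0.841998, 1.322995) → end (x,ẋ)=(1.251406, 1.269249)

x = 1.2514, ẋ = 1.2692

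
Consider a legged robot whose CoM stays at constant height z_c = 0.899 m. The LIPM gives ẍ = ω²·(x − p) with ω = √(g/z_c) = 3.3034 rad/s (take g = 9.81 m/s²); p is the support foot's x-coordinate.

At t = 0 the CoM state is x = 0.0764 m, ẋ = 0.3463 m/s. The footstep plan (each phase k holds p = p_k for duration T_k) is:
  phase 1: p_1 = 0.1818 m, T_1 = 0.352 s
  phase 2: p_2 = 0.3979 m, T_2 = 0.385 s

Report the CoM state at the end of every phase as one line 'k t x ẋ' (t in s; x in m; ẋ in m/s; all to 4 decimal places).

phase 1: p=0.1818, T=0.352, ωT=1.162797, cosh=1.755739, sinh=1.443128; start (x,ẋ)=(0.076400, 0.346300) → end (x,ẋ)=(0.148030, 0.105546)
phase 2: p=0.3979, T=0.385, ωT=1.271809, cosh=1.923812, sinh=1.643488; start (x,ẋ)=(0.148030, 0.105546) → end (x,ẋ)=(-0.030292, -1.153516)

1 0.3520 0.1480 0.1055
2 0.7370 -0.0303 -1.1535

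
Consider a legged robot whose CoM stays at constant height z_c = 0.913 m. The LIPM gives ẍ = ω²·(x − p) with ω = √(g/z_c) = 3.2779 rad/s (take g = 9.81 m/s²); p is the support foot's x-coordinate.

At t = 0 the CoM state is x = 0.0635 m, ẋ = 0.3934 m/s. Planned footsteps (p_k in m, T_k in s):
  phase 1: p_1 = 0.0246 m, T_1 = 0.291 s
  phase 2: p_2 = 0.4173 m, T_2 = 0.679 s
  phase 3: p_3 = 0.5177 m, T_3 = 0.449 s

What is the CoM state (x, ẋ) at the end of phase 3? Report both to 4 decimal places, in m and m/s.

phase 1: p=0.0246, T=0.291, ωT=0.953869, cosh=1.490490, sinh=1.105243; start (x,ẋ)=(0.063500, 0.393400) → end (x,ẋ)=(0.215227, 0.727289)
phase 2: p=0.4173, T=0.679, ωT=2.225694, cosh=4.683950, sinh=4.575958; start (x,ẋ)=(0.215227, 0.727289) → end (x,ẋ)=(0.486096, 0.375579)
phase 3: p=0.5177, T=0.449, ωT=1.471777, cosh=2.293244, sinh=2.063727; start (x,ẋ)=(0.486096, 0.375579) → end (x,ẋ)=(0.681684, 0.647503)

x = 0.6817, ẋ = 0.6475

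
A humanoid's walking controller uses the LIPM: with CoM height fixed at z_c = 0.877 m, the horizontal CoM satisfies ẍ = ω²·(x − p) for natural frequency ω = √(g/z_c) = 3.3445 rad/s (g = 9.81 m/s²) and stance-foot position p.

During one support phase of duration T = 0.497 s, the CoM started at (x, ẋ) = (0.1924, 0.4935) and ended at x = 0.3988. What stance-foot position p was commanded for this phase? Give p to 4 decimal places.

ωT = 3.3445·0.497 = 1.662216; cosh(ωT) = 2.730350, sinh(ωT) = 2.540632
x(T) = p + (x₀−p)·cosh(ωT) + (ẋ₀/ω)·sinh(ωT) ⇒ p·(1 − cosh) = x(T) − x₀·cosh − (ẋ₀/ω)·sinh
numerator   = 0.3988 − (0.1924)·2.730350 − (0.4935/3.3445)·2.540632 = -0.501404
denominator = 1 − 2.730350 = -1.730350
p = -0.501404 / -1.730350 = 0.2898

p = 0.2898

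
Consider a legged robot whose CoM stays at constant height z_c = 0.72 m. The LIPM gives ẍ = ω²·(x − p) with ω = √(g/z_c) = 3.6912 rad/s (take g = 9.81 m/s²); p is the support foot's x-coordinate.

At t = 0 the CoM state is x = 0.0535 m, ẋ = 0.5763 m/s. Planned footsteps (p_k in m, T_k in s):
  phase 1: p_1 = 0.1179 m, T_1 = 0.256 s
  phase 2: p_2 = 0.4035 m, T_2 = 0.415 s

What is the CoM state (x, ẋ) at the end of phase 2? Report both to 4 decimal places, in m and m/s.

phase 1: p=0.1179, T=0.256, ωT=0.944947, cosh=1.480689, sinh=1.091989; start (x,ẋ)=(0.053500, 0.576300) → end (x,ẋ)=(0.193034, 0.593741)
phase 2: p=0.4035, T=0.415, ωT=1.531848, cosh=2.421427, sinh=2.205292; start (x,ẋ)=(0.193034, 0.593741) → end (x,ẋ)=(0.248599, -0.275531)

x = 0.2486, ẋ = -0.2755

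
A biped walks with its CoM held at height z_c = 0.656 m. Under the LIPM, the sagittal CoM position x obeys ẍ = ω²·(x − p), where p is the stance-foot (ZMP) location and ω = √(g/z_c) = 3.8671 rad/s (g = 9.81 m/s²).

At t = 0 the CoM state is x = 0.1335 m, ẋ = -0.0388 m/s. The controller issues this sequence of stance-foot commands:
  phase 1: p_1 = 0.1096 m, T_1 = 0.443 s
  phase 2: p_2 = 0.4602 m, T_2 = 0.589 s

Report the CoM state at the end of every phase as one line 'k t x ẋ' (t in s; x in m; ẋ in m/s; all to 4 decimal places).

phase 1: p=0.1096, T=0.443, ωT=1.713125, cosh=2.863285, sinh=2.682983; start (x,ẋ)=(0.133500, -0.038800) → end (x,ẋ)=(0.151113, 0.136876)
phase 2: p=0.4602, T=0.589, ωT=2.277722, cosh=4.928475, sinh=4.825958; start (x,ẋ)=(0.151113, 0.136876) → end (x,ẋ)=(-0.892312, -5.093732)

1 0.4430 0.1511 0.1369
2 1.0320 -0.8923 -5.0937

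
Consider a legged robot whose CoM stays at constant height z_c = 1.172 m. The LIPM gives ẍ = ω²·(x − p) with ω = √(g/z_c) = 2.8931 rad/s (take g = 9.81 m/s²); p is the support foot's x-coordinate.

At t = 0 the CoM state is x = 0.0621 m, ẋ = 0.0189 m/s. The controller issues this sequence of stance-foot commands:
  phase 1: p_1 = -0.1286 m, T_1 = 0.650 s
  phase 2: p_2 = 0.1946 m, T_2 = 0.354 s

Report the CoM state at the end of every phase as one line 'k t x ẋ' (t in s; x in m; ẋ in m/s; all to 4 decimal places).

phase 1: p=-0.1286, T=0.650, ωT=1.880515, cosh=3.354696, sinh=3.202185; start (x,ẋ)=(0.062100, 0.018900) → end (x,ẋ)=(0.532060, 1.830094)
phase 2: p=0.1946, T=0.354, ωT=1.024157, cosh=1.571923, sinh=1.212825; start (x,ẋ)=(0.532060, 1.830094) → end (x,ẋ)=(1.492260, 4.060855)

1 0.6500 0.5321 1.8301
2 1.0040 1.4923 4.0609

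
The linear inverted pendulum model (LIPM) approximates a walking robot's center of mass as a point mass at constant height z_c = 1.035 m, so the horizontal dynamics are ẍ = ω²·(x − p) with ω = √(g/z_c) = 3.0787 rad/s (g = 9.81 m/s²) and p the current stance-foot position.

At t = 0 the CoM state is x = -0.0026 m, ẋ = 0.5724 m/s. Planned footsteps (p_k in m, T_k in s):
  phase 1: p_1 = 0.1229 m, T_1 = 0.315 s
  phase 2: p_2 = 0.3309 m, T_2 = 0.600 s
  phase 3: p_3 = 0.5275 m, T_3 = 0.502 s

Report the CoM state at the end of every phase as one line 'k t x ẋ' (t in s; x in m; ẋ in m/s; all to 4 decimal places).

1 0.3150 0.1435 0.4271
2 0.9150 0.1509 -0.3957
3 1.4170 -0.6835 -3.5654

phase 1: p=0.1229, T=0.315, ωT=0.969790, cosh=1.508277, sinh=1.129115; start (x,ẋ)=(-0.002600, 0.572400) → end (x,ẋ)=(0.143539, 0.427074)
phase 2: p=0.3309, T=0.600, ωT=1.847220, cosh=3.249919, sinh=3.092244; start (x,ẋ)=(0.143539, 0.427074) → end (x,ẋ)=(0.150945, -0.395736)
phase 3: p=0.5275, T=0.502, ωT=1.545507, cosh=2.451777, sinh=2.238574; start (x,ẋ)=(0.150945, -0.395736) → end (x,ẋ)=(-0.683474, -3.565432)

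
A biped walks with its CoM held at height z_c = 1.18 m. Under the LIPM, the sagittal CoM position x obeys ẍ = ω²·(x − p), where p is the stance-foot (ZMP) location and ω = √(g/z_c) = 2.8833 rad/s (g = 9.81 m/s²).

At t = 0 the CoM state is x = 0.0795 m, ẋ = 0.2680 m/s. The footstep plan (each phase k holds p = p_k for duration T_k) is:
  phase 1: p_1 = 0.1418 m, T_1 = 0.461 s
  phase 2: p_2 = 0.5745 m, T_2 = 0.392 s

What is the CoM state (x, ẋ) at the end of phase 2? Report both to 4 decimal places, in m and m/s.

x = 0.0074, ẋ = -1.1941

phase 1: p=0.1418, T=0.461, ωT=1.329201, cosh=2.021357, sinh=1.756668; start (x,ẋ)=(0.079500, 0.268000) → end (x,ẋ)=(0.179150, 0.226174)
phase 2: p=0.5745, T=0.392, ωT=1.130254, cosh=1.709697, sinh=1.386745; start (x,ẋ)=(0.179150, 0.226174) → end (x,ẋ)=(0.007352, -1.194079)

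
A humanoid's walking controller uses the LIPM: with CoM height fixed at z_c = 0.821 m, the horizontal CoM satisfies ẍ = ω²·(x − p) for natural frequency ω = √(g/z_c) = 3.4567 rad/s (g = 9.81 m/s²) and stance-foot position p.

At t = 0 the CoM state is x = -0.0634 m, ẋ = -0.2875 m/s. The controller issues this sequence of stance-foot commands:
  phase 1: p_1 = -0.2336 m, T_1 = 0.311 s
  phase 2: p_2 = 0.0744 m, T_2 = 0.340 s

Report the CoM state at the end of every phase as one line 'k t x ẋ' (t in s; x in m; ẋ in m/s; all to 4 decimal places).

phase 1: p=-0.2336, T=0.311, ωT=1.075034, cosh=1.635689, sinh=1.294403; start (x,ẋ)=(-0.063400, -0.287500) → end (x,ẋ)=(-0.062864, 0.291276)
phase 2: p=0.0744, T=0.340, ωT=1.175278, cosh=1.773888, sinh=1.465155; start (x,ẋ)=(-0.062864, 0.291276) → end (x,ẋ)=(-0.045630, -0.178495)

1 0.3110 -0.0629 0.2913
2 0.6510 -0.0456 -0.1785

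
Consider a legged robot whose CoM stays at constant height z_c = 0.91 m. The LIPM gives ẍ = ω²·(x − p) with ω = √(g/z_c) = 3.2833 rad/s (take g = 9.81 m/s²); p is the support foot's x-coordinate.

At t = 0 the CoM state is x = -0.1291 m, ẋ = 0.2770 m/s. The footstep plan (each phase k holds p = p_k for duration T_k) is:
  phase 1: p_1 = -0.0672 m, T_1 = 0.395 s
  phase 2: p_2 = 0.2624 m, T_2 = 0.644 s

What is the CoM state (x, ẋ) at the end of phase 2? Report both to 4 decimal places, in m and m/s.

phase 1: p=-0.0672, T=0.395, ωT=1.296904, cosh=1.965665, sinh=1.692288; start (x,ẋ)=(-0.129100, 0.277000) → end (x,ẋ)=(-0.046103, 0.200555)
phase 2: p=0.2624, T=0.644, ωT=2.114445, cosh=4.202844, sinh=4.082144; start (x,ẋ)=(-0.046103, 0.200555) → end (x,ẋ)=(-0.784837, -3.291929)

x = -0.7848, ẋ = -3.2919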